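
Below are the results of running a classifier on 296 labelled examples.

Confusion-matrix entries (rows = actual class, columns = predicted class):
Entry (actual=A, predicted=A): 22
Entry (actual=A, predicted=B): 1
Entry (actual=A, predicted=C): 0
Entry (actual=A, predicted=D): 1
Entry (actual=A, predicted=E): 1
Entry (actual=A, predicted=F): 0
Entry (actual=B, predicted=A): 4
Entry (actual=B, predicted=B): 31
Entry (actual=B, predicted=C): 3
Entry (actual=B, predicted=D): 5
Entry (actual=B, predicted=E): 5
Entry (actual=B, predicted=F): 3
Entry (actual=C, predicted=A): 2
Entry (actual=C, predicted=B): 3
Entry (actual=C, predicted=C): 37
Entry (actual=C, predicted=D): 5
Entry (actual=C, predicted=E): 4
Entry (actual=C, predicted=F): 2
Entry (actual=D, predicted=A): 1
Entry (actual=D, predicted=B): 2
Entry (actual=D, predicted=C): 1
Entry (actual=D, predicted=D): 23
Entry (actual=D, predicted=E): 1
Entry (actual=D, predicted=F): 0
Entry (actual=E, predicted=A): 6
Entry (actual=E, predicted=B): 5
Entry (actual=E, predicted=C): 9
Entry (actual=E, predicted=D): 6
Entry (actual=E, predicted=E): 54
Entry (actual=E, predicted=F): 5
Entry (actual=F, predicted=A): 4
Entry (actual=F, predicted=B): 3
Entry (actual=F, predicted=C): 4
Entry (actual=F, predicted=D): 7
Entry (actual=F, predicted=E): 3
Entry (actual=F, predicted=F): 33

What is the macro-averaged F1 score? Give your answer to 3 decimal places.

0.671

Per-class F1 score (2·TP/(2·TP+FP+FN)):
  A: TP=22, FP=4+2+1+6+4=17, FN=1+0+1+1+0=3 → 44/64 = 0.6875
  B: TP=31, FP=1+3+2+5+3=14, FN=4+3+5+5+3=20 → 62/96 = 0.6458
  C: TP=37, FP=0+3+1+9+4=17, FN=2+3+5+4+2=16 → 74/107 = 0.6916
  D: TP=23, FP=1+5+5+6+7=24, FN=1+2+1+1+0=5 → 46/75 = 0.6133
  E: TP=54, FP=1+5+4+1+3=14, FN=6+5+9+6+5=31 → 108/153 = 0.7059
  F: TP=33, FP=0+3+2+0+5=10, FN=4+3+4+7+3=21 → 66/97 = 0.6804
Macro-F1 score = mean = (0.6875 + 0.6458 + 0.6916 + 0.6133 + 0.7059 + 0.6804) / 6 = 0.671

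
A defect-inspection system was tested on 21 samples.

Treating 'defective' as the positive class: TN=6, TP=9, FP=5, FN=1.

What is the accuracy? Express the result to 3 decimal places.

0.714

Accuracy = (TP+TN)/N = (9+6)/21 = 0.714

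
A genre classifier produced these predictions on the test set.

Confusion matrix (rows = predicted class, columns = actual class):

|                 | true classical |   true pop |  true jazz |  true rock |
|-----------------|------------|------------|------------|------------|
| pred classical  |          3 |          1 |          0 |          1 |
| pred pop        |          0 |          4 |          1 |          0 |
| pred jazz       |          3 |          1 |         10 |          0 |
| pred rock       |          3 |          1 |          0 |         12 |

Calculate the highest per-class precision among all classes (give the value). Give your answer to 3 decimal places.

Per-class precision (TP/(TP+FP)):
  classical: TP=3, FP=1+0+1=2 → 3/5 = 0.6000
  pop: TP=4, FP=0+1+0=1 → 4/5 = 0.8000
  jazz: TP=10, FP=3+1+0=4 → 10/14 = 0.7143
  rock: TP=12, FP=3+1+0=4 → 12/16 = 0.7500
Highest is class 'pop' with precision = 0.800.

0.800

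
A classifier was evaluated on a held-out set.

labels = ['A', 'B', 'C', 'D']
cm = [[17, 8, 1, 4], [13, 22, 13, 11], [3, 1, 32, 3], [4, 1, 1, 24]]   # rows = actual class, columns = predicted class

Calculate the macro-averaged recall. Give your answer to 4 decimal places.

Per-class recall (TP/(TP+FN)):
  A: TP=17, FN=8+1+4=13 → 17/30 = 0.56667
  B: TP=22, FN=13+13+11=37 → 22/59 = 0.37288
  C: TP=32, FN=3+1+3=7 → 32/39 = 0.82051
  D: TP=24, FN=4+1+1=6 → 24/30 = 0.80000
Macro-recall = mean = (0.56667 + 0.37288 + 0.82051 + 0.80000) / 4 = 0.6400

0.6400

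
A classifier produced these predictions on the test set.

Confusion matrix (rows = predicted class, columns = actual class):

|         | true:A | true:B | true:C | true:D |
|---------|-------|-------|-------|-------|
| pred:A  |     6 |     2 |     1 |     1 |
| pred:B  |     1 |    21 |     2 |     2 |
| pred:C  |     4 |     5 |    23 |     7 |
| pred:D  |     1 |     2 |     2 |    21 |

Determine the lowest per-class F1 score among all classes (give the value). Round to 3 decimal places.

0.545

Per-class F1 score (2·TP/(2·TP+FP+FN)):
  A: TP=6, FP=2+1+1=4, FN=1+4+1=6 → 12/22 = 0.5455
  B: TP=21, FP=1+2+2=5, FN=2+5+2=9 → 42/56 = 0.7500
  C: TP=23, FP=4+5+7=16, FN=1+2+2=5 → 46/67 = 0.6866
  D: TP=21, FP=1+2+2=5, FN=1+2+7=10 → 42/57 = 0.7368
Lowest is class 'A' with F1 score = 0.545.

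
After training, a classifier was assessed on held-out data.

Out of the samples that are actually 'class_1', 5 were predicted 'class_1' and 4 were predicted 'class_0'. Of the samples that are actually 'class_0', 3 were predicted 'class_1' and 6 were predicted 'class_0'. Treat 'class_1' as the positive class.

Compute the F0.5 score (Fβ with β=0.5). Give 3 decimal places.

0.610

Fβ = (1+β²)·TP / ((1+β²)·TP + β²·FN + FP), with β²=1/4
= 1.25·5 / (1.25·5 + 0.25·4 + 3) = 0.610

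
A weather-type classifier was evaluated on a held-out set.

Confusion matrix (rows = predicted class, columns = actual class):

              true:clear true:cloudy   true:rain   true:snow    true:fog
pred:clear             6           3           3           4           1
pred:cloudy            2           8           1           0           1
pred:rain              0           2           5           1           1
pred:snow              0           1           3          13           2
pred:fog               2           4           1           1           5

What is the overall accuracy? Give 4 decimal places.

0.5286

Accuracy = trace / total = (6+8+5+13+5=37) / 70 = 37/70 = 0.5286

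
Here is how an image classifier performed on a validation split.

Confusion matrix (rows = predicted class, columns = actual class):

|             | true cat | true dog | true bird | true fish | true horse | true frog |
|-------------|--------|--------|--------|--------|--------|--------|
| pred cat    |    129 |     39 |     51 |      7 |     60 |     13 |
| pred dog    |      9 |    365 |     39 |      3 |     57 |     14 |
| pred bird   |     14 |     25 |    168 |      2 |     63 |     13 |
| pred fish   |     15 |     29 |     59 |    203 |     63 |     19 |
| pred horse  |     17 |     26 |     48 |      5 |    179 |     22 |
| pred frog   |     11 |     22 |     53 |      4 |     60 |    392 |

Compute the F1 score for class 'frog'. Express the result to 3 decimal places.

Treat 'frog' as positive and all other classes as negative.
F1 score = 2·TP/(2·TP+FP+FN).
frog: TP=392, FP=11+22+53+4+60=150, FN=13+14+13+19+22=81 → 784/1015 = 0.7724

0.772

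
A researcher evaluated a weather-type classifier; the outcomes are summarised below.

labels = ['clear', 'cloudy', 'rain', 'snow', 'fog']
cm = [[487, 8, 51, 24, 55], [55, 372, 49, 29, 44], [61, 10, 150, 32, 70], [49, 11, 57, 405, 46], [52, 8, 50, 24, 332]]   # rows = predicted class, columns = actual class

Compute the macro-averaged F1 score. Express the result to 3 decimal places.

Per-class F1 score (2·TP/(2·TP+FP+FN)):
  clear: TP=487, FP=8+51+24+55=138, FN=55+61+49+52=217 → 974/1329 = 0.7329
  cloudy: TP=372, FP=55+49+29+44=177, FN=8+10+11+8=37 → 744/958 = 0.7766
  rain: TP=150, FP=61+10+32+70=173, FN=51+49+57+50=207 → 300/680 = 0.4412
  snow: TP=405, FP=49+11+57+46=163, FN=24+29+32+24=109 → 810/1082 = 0.7486
  fog: TP=332, FP=52+8+50+24=134, FN=55+44+70+46=215 → 664/1013 = 0.6555
Macro-F1 score = mean = (0.7329 + 0.7766 + 0.4412 + 0.7486 + 0.6555) / 5 = 0.671

0.671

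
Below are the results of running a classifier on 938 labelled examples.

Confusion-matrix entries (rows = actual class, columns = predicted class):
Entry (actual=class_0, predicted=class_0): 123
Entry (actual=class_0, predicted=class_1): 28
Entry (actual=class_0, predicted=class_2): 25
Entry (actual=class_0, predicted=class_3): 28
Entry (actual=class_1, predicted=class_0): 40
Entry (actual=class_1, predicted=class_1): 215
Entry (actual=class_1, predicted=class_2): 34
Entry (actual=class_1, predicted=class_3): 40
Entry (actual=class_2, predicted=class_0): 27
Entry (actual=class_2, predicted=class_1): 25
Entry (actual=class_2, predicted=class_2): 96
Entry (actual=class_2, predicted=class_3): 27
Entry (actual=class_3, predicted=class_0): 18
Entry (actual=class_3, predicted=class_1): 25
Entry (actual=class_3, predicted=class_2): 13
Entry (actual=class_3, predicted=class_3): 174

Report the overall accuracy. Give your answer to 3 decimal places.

0.648

Accuracy = trace / total = (123+215+96+174=608) / 938 = 608/938 = 0.648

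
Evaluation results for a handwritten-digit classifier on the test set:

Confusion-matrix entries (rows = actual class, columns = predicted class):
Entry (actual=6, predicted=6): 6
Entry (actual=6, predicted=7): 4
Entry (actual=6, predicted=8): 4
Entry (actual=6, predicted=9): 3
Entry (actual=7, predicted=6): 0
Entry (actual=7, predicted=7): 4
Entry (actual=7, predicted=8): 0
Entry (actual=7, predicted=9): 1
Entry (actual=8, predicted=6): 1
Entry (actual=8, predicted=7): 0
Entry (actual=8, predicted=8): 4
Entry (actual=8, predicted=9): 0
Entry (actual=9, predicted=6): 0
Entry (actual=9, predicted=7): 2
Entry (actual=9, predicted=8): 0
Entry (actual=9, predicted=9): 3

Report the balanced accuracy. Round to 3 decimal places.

0.638

Balanced accuracy = mean of per-class recall.
  6: recall = 6/17 = 0.3529
  7: recall = 4/5 = 0.8000
  8: recall = 4/5 = 0.8000
  9: recall = 3/5 = 0.6000
Mean = (0.3529 + 0.8000 + 0.8000 + 0.6000) / 4 = 0.638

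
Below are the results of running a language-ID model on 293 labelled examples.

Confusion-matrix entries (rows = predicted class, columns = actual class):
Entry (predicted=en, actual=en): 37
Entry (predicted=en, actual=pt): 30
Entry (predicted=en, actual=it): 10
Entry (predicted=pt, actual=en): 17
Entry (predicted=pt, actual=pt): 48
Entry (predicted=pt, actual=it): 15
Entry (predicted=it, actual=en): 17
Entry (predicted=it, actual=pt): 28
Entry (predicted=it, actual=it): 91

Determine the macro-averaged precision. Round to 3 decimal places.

0.583

Per-class precision (TP/(TP+FP)):
  en: TP=37, FP=30+10=40 → 37/77 = 0.4805
  pt: TP=48, FP=17+15=32 → 48/80 = 0.6000
  it: TP=91, FP=17+28=45 → 91/136 = 0.6691
Macro-precision = mean = (0.4805 + 0.6000 + 0.6691) / 3 = 0.583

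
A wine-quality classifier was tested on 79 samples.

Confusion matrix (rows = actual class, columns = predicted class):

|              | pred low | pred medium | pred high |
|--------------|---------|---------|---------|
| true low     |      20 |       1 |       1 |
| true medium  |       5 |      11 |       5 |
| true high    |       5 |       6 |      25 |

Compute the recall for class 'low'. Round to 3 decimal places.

0.909

Treat 'low' as positive and all other classes as negative.
recall = TP/(TP+FN).
low: TP=20, FN=1+1=2 → 20/22 = 0.9091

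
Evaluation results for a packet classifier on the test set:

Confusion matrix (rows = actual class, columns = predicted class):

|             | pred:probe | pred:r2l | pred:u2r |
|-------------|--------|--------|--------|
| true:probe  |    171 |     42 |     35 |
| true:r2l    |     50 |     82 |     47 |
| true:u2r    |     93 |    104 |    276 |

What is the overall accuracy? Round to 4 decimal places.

0.5878

Accuracy = trace / total = (171+82+276=529) / 900 = 529/900 = 0.5878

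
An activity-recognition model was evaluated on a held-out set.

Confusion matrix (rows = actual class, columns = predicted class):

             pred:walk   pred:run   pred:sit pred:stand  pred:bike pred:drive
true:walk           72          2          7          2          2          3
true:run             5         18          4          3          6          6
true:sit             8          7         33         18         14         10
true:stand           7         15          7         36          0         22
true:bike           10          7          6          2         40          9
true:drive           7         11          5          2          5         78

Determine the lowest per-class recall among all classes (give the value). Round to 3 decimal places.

0.367

Per-class recall (TP/(TP+FN)):
  walk: TP=72, FN=2+7+2+2+3=16 → 72/88 = 0.8182
  run: TP=18, FN=5+4+3+6+6=24 → 18/42 = 0.4286
  sit: TP=33, FN=8+7+18+14+10=57 → 33/90 = 0.3667
  stand: TP=36, FN=7+15+7+0+22=51 → 36/87 = 0.4138
  bike: TP=40, FN=10+7+6+2+9=34 → 40/74 = 0.5405
  drive: TP=78, FN=7+11+5+2+5=30 → 78/108 = 0.7222
Lowest is class 'sit' with recall = 0.367.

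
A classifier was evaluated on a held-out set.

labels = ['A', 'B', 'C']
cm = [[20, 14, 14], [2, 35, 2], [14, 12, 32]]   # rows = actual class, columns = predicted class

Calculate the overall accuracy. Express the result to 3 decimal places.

0.600

Accuracy = trace / total = (20+35+32=87) / 145 = 87/145 = 0.600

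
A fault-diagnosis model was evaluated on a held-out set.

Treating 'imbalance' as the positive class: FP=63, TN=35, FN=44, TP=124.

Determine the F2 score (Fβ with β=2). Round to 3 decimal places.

0.722

Fβ = (1+β²)·TP / ((1+β²)·TP + β²·FN + FP), with β²=4
= 5·124 / (5·124 + 4·44 + 63) = 0.722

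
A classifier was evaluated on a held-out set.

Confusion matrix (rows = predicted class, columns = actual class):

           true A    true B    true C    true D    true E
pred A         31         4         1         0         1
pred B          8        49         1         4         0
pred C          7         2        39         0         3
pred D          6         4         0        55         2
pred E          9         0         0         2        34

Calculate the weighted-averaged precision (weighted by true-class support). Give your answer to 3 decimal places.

Per-class precision (TP/(TP+FP)):
  A: TP=31, FP=4+1+0+1=6 → 31/37 = 0.8378
  B: TP=49, FP=8+1+4+0=13 → 49/62 = 0.7903
  C: TP=39, FP=7+2+0+3=12 → 39/51 = 0.7647
  D: TP=55, FP=6+4+0+2=12 → 55/67 = 0.8209
  E: TP=34, FP=9+0+0+2=11 → 34/45 = 0.7556
Weighted-precision = Σ (supportᵢ/N)·precisionᵢ with N=262: (61/262)·0.8378 + (59/262)·0.7903 + (41/262)·0.7647 + (61/262)·0.8209 + (40/262)·0.7556 = 0.799

0.799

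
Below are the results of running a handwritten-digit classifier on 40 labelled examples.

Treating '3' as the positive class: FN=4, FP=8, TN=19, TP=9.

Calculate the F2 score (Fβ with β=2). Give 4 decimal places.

0.6522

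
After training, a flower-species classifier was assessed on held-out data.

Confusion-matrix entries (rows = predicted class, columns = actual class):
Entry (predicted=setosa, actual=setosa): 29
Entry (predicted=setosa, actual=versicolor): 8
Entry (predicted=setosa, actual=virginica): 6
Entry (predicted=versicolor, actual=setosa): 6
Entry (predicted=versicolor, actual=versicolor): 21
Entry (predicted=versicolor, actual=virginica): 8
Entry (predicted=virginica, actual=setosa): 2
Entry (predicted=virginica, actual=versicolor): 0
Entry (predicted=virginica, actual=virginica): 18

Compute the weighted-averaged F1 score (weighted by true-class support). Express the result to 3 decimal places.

Per-class F1 score (2·TP/(2·TP+FP+FN)):
  setosa: TP=29, FP=8+6=14, FN=6+2=8 → 58/80 = 0.7250
  versicolor: TP=21, FP=6+8=14, FN=8+0=8 → 42/64 = 0.6563
  virginica: TP=18, FP=2+0=2, FN=6+8=14 → 36/52 = 0.6923
Weighted-F1 score = Σ (supportᵢ/N)·F1 scoreᵢ with N=98: (37/98)·0.7250 + (29/98)·0.6563 + (32/98)·0.6923 = 0.694

0.694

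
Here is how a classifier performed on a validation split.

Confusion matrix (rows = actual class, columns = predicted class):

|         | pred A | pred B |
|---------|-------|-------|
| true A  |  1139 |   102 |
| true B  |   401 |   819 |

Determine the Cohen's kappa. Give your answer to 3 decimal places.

0.590

Observed agreement pₒ = trace/N = 1958/2461 = 0.7956
Expected agreement pₑ = Σ (rowᵢ·colᵢ)/N² = (1241·1540 + 1220·921)/2461² = 0.5011
κ = (pₒ − pₑ)/(1 − pₑ) = (0.7956 − 0.5011)/(1 − 0.5011) = 0.590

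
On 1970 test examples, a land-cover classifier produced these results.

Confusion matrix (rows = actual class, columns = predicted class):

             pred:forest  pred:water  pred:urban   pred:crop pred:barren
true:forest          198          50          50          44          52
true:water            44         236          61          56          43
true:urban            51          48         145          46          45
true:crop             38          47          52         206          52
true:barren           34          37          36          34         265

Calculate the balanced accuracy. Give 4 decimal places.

0.5292

Balanced accuracy = mean of per-class recall.
  forest: recall = 198/394 = 0.50254
  water: recall = 236/440 = 0.53636
  urban: recall = 145/335 = 0.43284
  crop: recall = 206/395 = 0.52152
  barren: recall = 265/406 = 0.65271
Mean = (0.50254 + 0.53636 + 0.43284 + 0.52152 + 0.65271) / 5 = 0.5292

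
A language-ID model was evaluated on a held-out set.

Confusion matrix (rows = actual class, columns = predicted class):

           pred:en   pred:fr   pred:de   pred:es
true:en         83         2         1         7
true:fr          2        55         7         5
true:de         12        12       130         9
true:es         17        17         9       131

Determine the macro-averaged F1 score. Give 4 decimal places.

0.7885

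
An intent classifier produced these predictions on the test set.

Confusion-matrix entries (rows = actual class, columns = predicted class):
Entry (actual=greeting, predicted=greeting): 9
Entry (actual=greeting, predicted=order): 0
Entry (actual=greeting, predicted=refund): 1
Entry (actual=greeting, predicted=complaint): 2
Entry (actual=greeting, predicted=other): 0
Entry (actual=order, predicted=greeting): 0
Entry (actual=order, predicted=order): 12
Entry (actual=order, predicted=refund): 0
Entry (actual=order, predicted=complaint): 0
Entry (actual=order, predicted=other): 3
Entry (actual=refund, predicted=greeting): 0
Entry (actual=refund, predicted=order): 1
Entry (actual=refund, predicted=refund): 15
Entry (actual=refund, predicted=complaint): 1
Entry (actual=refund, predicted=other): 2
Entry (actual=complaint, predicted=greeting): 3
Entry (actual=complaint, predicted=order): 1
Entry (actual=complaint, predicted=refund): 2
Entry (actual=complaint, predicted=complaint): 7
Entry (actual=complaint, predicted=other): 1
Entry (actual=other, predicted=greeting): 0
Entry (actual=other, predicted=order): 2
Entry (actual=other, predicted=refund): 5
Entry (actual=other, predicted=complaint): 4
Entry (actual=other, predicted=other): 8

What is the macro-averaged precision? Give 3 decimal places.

Per-class precision (TP/(TP+FP)):
  greeting: TP=9, FP=0+0+3+0=3 → 9/12 = 0.7500
  order: TP=12, FP=0+1+1+2=4 → 12/16 = 0.7500
  refund: TP=15, FP=1+0+2+5=8 → 15/23 = 0.6522
  complaint: TP=7, FP=2+0+1+4=7 → 7/14 = 0.5000
  other: TP=8, FP=0+3+2+1=6 → 8/14 = 0.5714
Macro-precision = mean = (0.7500 + 0.7500 + 0.6522 + 0.5000 + 0.5714) / 5 = 0.645

0.645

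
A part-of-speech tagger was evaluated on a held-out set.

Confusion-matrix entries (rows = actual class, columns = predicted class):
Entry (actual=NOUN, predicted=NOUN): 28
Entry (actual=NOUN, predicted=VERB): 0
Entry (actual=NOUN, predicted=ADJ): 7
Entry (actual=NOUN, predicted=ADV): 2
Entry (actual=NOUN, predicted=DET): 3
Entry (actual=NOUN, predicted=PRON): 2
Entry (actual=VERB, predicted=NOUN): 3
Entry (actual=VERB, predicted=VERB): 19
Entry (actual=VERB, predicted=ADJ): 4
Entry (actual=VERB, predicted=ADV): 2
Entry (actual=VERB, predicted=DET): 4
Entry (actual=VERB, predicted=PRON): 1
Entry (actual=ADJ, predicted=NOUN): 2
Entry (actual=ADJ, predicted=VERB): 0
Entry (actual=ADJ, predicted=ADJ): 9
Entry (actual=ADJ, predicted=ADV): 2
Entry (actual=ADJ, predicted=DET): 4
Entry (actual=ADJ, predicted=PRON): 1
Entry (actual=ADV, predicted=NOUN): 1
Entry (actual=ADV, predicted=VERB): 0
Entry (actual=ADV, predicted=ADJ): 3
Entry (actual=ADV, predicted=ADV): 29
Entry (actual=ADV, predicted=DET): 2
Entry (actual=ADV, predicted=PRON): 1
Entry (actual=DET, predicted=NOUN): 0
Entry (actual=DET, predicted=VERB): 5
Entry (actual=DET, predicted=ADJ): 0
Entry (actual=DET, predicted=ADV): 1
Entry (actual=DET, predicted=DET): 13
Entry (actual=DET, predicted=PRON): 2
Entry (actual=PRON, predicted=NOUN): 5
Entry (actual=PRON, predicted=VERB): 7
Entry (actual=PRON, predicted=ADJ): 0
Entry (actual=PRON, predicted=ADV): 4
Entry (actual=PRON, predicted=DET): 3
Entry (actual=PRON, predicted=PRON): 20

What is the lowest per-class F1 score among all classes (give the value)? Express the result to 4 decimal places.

0.4390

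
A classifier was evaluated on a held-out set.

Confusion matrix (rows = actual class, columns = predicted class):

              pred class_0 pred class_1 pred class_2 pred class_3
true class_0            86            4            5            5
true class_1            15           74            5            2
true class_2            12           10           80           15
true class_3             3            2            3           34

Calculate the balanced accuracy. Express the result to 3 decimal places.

0.781

Balanced accuracy = mean of per-class recall.
  class_0: recall = 86/100 = 0.8600
  class_1: recall = 74/96 = 0.7708
  class_2: recall = 80/117 = 0.6838
  class_3: recall = 34/42 = 0.8095
Mean = (0.8600 + 0.7708 + 0.6838 + 0.8095) / 4 = 0.781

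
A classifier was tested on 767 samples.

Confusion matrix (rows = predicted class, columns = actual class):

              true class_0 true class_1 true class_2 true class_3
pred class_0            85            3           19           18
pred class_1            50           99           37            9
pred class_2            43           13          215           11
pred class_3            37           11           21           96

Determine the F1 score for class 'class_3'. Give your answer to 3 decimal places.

0.642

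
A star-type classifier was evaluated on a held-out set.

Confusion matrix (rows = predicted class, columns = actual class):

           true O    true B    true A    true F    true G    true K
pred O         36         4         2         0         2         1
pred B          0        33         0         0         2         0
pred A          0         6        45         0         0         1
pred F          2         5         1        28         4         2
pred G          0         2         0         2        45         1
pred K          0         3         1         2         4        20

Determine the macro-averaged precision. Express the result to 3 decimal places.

0.807

Per-class precision (TP/(TP+FP)):
  O: TP=36, FP=4+2+0+2+1=9 → 36/45 = 0.8000
  B: TP=33, FP=0+0+0+2+0=2 → 33/35 = 0.9429
  A: TP=45, FP=0+6+0+0+1=7 → 45/52 = 0.8654
  F: TP=28, FP=2+5+1+4+2=14 → 28/42 = 0.6667
  G: TP=45, FP=0+2+0+2+1=5 → 45/50 = 0.9000
  K: TP=20, FP=0+3+1+2+4=10 → 20/30 = 0.6667
Macro-precision = mean = (0.8000 + 0.9429 + 0.8654 + 0.6667 + 0.9000 + 0.6667) / 6 = 0.807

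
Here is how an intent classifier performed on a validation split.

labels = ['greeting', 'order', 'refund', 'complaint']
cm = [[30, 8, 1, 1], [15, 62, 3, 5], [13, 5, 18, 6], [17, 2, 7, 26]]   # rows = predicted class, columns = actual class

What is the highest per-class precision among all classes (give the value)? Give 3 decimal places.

0.750

Per-class precision (TP/(TP+FP)):
  greeting: TP=30, FP=8+1+1=10 → 30/40 = 0.7500
  order: TP=62, FP=15+3+5=23 → 62/85 = 0.7294
  refund: TP=18, FP=13+5+6=24 → 18/42 = 0.4286
  complaint: TP=26, FP=17+2+7=26 → 26/52 = 0.5000
Highest is class 'greeting' with precision = 0.750.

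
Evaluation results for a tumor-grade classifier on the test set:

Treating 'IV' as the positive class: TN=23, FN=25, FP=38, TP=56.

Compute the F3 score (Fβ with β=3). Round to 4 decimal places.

Fβ = (1+β²)·TP / ((1+β²)·TP + β²·FN + FP), with β²=9
= 10·56 / (10·56 + 9·25 + 38) = 0.6804

0.6804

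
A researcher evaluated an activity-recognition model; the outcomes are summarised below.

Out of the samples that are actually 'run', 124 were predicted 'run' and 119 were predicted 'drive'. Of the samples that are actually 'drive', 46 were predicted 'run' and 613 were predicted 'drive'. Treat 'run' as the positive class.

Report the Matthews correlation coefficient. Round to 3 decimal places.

MCC = (TP·TN − FP·FN) / √((TP+FP)(TP+FN)(TN+FP)(TN+FN))
Numerator = 124·613 − 46·119 = 70538
Denominator = √(170·243·659·732) = √19927448280 = 141164.6141
MCC = 70538 / 141164.6141 = 0.500

0.500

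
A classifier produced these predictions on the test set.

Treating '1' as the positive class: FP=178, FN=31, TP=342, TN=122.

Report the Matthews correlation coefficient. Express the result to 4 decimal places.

MCC = (TP·TN − FP·FN) / √((TP+FP)(TP+FN)(TN+FP)(TN+FN))
Numerator = 342·122 − 178·31 = 36206
Denominator = √(520·373·300·153) = √8902764000 = 94354.4594
MCC = 36206 / 94354.4594 = 0.3837

0.3837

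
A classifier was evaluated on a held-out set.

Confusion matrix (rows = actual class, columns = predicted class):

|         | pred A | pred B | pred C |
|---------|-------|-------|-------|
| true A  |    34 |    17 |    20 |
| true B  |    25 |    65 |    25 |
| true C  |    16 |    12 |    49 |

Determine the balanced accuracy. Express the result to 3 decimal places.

Balanced accuracy = mean of per-class recall.
  A: recall = 34/71 = 0.4789
  B: recall = 65/115 = 0.5652
  C: recall = 49/77 = 0.6364
Mean = (0.4789 + 0.5652 + 0.6364) / 3 = 0.560

0.560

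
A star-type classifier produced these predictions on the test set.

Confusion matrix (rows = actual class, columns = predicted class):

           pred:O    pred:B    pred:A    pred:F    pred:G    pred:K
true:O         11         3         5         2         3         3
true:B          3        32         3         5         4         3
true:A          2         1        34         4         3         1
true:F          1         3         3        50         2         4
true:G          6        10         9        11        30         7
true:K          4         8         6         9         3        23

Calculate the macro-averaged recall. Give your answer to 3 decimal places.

0.574

Per-class recall (TP/(TP+FN)):
  O: TP=11, FN=3+5+2+3+3=16 → 11/27 = 0.4074
  B: TP=32, FN=3+3+5+4+3=18 → 32/50 = 0.6400
  A: TP=34, FN=2+1+4+3+1=11 → 34/45 = 0.7556
  F: TP=50, FN=1+3+3+2+4=13 → 50/63 = 0.7937
  G: TP=30, FN=6+10+9+11+7=43 → 30/73 = 0.4110
  K: TP=23, FN=4+8+6+9+3=30 → 23/53 = 0.4340
Macro-recall = mean = (0.4074 + 0.6400 + 0.7556 + 0.7937 + 0.4110 + 0.4340) / 6 = 0.574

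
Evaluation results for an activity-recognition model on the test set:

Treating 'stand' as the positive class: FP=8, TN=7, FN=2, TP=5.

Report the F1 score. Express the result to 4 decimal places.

Precision = TP/(TP+FP) = 5/13 = 0.3846
Recall = TP/(TP+FN) = 5/7 = 0.7143
F1 = 2·TP/(2·TP+FP+FN) = 10/20 = 0.5000

0.5000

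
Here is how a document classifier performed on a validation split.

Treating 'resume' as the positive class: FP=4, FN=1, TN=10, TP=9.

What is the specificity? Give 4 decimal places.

0.7143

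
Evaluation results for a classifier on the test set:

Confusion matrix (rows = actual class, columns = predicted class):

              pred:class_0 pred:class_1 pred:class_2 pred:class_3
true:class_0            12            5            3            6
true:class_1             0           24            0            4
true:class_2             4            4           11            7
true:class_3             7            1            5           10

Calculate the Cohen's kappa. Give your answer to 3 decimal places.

Observed agreement pₒ = trace/N = 57/103 = 0.5534
Expected agreement pₑ = Σ (rowᵢ·colᵢ)/N² = (26·23 + 28·34 + 26·19 + 23·27)/103² = 0.2512
κ = (pₒ − pₑ)/(1 − pₑ) = (0.5534 − 0.2512)/(1 − 0.2512) = 0.404

0.404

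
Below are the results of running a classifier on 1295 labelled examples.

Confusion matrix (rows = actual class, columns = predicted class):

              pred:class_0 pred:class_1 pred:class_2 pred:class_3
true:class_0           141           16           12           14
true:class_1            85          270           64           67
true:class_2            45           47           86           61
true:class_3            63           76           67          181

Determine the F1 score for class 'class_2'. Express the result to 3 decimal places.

F1 score = 2·TP/(2·TP+FP+FN).
class_2: TP=86, FP=12+64+67=143, FN=45+47+61=153 → 172/468 = 0.3675

0.368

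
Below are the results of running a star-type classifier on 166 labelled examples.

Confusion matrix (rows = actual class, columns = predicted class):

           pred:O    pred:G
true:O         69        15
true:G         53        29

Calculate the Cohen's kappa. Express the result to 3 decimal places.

0.176

Observed agreement pₒ = trace/N = 98/166 = 0.5904
Expected agreement pₑ = Σ (rowᵢ·colᵢ)/N² = (84·122 + 82·44)/166² = 0.5028
κ = (pₒ − pₑ)/(1 − pₑ) = (0.5904 − 0.5028)/(1 − 0.5028) = 0.176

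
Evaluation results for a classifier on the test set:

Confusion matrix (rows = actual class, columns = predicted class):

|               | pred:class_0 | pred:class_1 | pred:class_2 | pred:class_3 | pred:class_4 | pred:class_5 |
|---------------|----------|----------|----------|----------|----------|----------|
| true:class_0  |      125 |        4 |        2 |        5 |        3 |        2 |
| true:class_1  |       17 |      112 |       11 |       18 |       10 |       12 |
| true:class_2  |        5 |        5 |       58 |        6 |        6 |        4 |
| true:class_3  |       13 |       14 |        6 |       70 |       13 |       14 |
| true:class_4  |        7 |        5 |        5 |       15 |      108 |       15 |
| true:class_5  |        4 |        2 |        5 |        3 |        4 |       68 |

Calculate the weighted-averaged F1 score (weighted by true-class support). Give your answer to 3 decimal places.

Per-class F1 score (2·TP/(2·TP+FP+FN)):
  class_0: TP=125, FP=17+5+13+7+4=46, FN=4+2+5+3+2=16 → 250/312 = 0.8013
  class_1: TP=112, FP=4+5+14+5+2=30, FN=17+11+18+10+12=68 → 224/322 = 0.6957
  class_2: TP=58, FP=2+11+6+5+5=29, FN=5+5+6+6+4=26 → 116/171 = 0.6784
  class_3: TP=70, FP=5+18+6+15+3=47, FN=13+14+6+13+14=60 → 140/247 = 0.5668
  class_4: TP=108, FP=3+10+6+13+4=36, FN=7+5+5+15+15=47 → 216/299 = 0.7224
  class_5: TP=68, FP=2+12+4+14+15=47, FN=4+2+5+3+4=18 → 136/201 = 0.6766
Weighted-F1 score = Σ (supportᵢ/N)·F1 scoreᵢ with N=776: (141/776)·0.8013 + (180/776)·0.6957 + (84/776)·0.6784 + (130/776)·0.5668 + (155/776)·0.7224 + (86/776)·0.6766 = 0.695

0.695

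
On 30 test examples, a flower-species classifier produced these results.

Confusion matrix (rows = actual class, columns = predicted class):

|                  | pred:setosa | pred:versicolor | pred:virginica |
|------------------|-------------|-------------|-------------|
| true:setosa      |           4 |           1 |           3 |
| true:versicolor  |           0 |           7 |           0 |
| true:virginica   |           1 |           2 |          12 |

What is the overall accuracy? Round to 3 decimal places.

Accuracy = trace / total = (4+7+12=23) / 30 = 23/30 = 0.767

0.767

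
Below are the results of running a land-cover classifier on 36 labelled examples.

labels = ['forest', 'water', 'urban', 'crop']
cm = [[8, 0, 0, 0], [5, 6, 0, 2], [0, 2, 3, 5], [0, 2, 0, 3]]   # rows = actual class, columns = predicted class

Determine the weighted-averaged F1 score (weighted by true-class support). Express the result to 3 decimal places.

Per-class F1 score (2·TP/(2·TP+FP+FN)):
  forest: TP=8, FP=5+0+0=5, FN=0+0+0=0 → 16/21 = 0.7619
  water: TP=6, FP=0+2+2=4, FN=5+0+2=7 → 12/23 = 0.5217
  urban: TP=3, FP=0+0+0=0, FN=0+2+5=7 → 6/13 = 0.4615
  crop: TP=3, FP=0+2+5=7, FN=0+2+0=2 → 6/15 = 0.4000
Weighted-F1 score = Σ (supportᵢ/N)·F1 scoreᵢ with N=36: (8/36)·0.7619 + (13/36)·0.5217 + (10/36)·0.4615 + (5/36)·0.4000 = 0.541

0.541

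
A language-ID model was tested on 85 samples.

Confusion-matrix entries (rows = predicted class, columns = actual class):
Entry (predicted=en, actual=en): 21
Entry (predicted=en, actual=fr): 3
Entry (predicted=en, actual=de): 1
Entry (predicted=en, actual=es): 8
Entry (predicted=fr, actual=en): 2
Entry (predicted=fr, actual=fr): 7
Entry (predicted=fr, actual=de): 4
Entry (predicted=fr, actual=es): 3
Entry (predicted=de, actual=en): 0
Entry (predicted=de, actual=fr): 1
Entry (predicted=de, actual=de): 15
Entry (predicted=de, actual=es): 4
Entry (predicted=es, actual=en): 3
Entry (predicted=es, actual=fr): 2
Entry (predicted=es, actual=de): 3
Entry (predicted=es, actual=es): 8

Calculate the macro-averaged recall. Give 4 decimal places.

Per-class recall (TP/(TP+FN)):
  en: TP=21, FN=2+0+3=5 → 21/26 = 0.80769
  fr: TP=7, FN=3+1+2=6 → 7/13 = 0.53846
  de: TP=15, FN=1+4+3=8 → 15/23 = 0.65217
  es: TP=8, FN=8+3+4=15 → 8/23 = 0.34783
Macro-recall = mean = (0.80769 + 0.53846 + 0.65217 + 0.34783) / 4 = 0.5865

0.5865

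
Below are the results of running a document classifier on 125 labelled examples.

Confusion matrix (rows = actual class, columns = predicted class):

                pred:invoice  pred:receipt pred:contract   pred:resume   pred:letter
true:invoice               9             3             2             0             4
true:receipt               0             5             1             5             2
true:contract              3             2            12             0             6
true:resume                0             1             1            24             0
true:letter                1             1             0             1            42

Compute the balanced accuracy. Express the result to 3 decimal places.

Balanced accuracy = mean of per-class recall.
  invoice: recall = 9/18 = 0.5000
  receipt: recall = 5/13 = 0.3846
  contract: recall = 12/23 = 0.5217
  resume: recall = 24/26 = 0.9231
  letter: recall = 42/45 = 0.9333
Mean = (0.5000 + 0.3846 + 0.5217 + 0.9231 + 0.9333) / 5 = 0.653

0.653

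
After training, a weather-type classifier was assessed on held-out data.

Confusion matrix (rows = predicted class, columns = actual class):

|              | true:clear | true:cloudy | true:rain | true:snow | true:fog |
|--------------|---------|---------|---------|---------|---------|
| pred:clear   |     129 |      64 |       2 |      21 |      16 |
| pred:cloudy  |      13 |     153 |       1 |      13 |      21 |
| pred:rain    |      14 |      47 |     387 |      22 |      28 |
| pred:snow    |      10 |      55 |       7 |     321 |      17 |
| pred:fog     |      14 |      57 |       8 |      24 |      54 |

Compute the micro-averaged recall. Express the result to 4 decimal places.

0.6969

Micro-averaging pools counts across classes: ΣTP=1044, ΣFP=454, ΣFN=454.
Micro-recall = TP/(TP+FN) on pooled counts = 0.6969 (equals overall accuracy in single-label multiclass).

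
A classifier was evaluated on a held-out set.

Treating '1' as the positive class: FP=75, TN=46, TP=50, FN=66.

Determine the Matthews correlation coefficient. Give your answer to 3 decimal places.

-0.189

MCC = (TP·TN − FP·FN) / √((TP+FP)(TP+FN)(TN+FP)(TN+FN))
Numerator = 50·46 − 75·66 = -2650
Denominator = √(125·116·121·112) = √196504000 = 14017.9884
MCC = -2650 / 14017.9884 = -0.189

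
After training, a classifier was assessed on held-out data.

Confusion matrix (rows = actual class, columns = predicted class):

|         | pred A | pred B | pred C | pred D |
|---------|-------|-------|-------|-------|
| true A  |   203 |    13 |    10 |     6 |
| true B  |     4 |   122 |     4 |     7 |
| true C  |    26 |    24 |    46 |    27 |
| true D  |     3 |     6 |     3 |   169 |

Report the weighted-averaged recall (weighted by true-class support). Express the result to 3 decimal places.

0.802

Per-class recall (TP/(TP+FN)):
  A: TP=203, FN=13+10+6=29 → 203/232 = 0.8750
  B: TP=122, FN=4+4+7=15 → 122/137 = 0.8905
  C: TP=46, FN=26+24+27=77 → 46/123 = 0.3740
  D: TP=169, FN=3+6+3=12 → 169/181 = 0.9337
Weighted-recall = Σ (supportᵢ/N)·recallᵢ with N=673: (232/673)·0.8750 + (137/673)·0.8905 + (123/673)·0.3740 + (181/673)·0.9337 = 0.802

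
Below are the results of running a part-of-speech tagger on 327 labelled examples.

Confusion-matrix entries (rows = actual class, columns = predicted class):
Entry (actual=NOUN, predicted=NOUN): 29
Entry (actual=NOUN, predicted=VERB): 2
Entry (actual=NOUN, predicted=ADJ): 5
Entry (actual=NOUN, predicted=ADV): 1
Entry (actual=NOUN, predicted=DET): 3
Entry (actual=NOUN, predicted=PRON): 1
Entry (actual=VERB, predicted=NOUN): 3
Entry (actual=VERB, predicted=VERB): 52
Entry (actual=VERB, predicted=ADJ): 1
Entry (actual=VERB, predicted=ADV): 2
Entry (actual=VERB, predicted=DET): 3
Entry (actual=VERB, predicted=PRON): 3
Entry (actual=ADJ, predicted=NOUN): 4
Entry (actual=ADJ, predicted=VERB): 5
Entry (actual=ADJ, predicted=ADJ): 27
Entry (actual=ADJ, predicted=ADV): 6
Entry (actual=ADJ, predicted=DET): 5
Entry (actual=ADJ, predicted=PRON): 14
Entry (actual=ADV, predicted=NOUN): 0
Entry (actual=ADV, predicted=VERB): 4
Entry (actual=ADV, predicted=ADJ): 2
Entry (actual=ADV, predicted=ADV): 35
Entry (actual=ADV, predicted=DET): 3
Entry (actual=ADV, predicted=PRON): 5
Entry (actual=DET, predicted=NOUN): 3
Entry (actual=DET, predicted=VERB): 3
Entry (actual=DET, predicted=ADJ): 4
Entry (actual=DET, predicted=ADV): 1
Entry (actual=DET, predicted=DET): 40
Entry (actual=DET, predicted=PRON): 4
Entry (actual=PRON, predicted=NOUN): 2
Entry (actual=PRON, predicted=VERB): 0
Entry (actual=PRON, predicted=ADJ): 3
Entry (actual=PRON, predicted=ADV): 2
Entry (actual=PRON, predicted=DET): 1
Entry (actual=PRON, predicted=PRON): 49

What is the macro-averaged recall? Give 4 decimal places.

Per-class recall (TP/(TP+FN)):
  NOUN: TP=29, FN=2+5+1+3+1=12 → 29/41 = 0.70732
  VERB: TP=52, FN=3+1+2+3+3=12 → 52/64 = 0.81250
  ADJ: TP=27, FN=4+5+6+5+14=34 → 27/61 = 0.44262
  ADV: TP=35, FN=0+4+2+3+5=14 → 35/49 = 0.71429
  DET: TP=40, FN=3+3+4+1+4=15 → 40/55 = 0.72727
  PRON: TP=49, FN=2+0+3+2+1=8 → 49/57 = 0.85965
Macro-recall = mean = (0.70732 + 0.81250 + 0.44262 + 0.71429 + 0.72727 + 0.85965) / 6 = 0.7106

0.7106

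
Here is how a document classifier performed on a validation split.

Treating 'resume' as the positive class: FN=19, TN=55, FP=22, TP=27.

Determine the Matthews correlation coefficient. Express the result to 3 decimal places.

0.298

MCC = (TP·TN − FP·FN) / √((TP+FP)(TP+FN)(TN+FP)(TN+FN))
Numerator = 27·55 − 22·19 = 1067
Denominator = √(49·46·77·74) = √12843292 = 3583.7539
MCC = 1067 / 3583.7539 = 0.298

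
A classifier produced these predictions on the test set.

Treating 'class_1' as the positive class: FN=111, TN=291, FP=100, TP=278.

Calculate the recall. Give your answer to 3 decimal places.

Recall = TP/(TP+FN) = 278/(278+111) = 278/389 = 0.715

0.715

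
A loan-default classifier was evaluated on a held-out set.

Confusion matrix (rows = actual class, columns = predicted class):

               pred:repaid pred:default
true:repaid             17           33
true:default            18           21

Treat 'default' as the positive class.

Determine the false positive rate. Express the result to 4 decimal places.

0.6600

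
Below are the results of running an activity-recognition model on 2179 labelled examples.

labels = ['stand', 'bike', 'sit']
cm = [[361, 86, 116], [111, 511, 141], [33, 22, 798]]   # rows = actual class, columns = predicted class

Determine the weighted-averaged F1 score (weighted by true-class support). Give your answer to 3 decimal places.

0.761

Per-class F1 score (2·TP/(2·TP+FP+FN)):
  stand: TP=361, FP=111+33=144, FN=86+116=202 → 722/1068 = 0.6760
  bike: TP=511, FP=86+22=108, FN=111+141=252 → 1022/1382 = 0.7395
  sit: TP=798, FP=116+141=257, FN=33+22=55 → 1596/1908 = 0.8365
Weighted-F1 score = Σ (supportᵢ/N)·F1 scoreᵢ with N=2179: (563/2179)·0.6760 + (763/2179)·0.7395 + (853/2179)·0.8365 = 0.761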